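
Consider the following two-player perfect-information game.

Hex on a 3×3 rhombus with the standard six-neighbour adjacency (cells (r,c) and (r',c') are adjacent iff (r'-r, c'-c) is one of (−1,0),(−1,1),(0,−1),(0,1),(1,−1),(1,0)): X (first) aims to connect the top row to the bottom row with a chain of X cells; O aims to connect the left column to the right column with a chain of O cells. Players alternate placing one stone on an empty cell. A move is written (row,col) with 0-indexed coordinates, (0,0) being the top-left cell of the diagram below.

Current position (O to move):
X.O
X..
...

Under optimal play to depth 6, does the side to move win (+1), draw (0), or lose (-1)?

value(X.O/X../..., O) = +1

[X.O/X../...] O move#1: (0,1):-1/XOO/X../..., (1,1):-1/X.O/XO./..., (1,2):-1/X.O/X.O/..., (2,0):+1/X.O/X../O..*, (2,1):-1/X.O/X../.O., (2,2):-1/X.O/X../..O
[X.O/X../O..] X move#2: (0,1):-1/XXO/X../O..*, (1,1):-1/X.O/XX./O.., (1,2):-1/X.O/X.X/O.., (2,1):-1/X.O/X../OX., (2,2):-1/X.O/X../O.X
[XXO/X../O..] O move#3: (1,1):+1/XXO/XO./O..*, (1,2):+1/XXO/X.O/O.., (2,1):+1/XXO/X../OO., (2,2):+1/XXO/X../O.O
[XXO/XO./O..] end (terminal -1, X#4); searched X.O/X../... to 6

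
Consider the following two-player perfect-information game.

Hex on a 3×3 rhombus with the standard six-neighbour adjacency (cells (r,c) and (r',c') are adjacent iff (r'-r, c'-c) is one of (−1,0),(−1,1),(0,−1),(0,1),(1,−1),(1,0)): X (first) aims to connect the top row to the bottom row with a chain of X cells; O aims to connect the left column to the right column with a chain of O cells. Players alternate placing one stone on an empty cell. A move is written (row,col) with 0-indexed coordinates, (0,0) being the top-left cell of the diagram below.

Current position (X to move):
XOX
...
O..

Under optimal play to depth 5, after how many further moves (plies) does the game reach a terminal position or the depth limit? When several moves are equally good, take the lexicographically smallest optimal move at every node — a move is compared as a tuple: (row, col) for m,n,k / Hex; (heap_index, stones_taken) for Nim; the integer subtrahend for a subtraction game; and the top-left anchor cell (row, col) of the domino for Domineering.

PV length from [XOX/.../O..]: 5 plies

ply 1, X at XOX/.../O.. | (1,0)=-1→XOX/X../O..; (1,1)=-1→XOX/.X./O..; (1,2)=+1→XOX/..X/O..*; (2,1)=+1→XOX/.../OX.; (2,2)=-1→XOX/.../O.X
ply 2, O at XOX/..X/O.. | (1,0)=-1→XOX/O.X/O..*; (1,1)=-1→XOX/.OX/O..; (2,1)=-1→XOX/..X/OO.; (2,2)=-1→XOX/..X/O.O
ply 3, X at XOX/O.X/O.. | (1,1)=+1→XOX/OXX/O..*; (2,1)=+1→XOX/O.X/OX.; (2,2)=+1→XOX/O.X/O.X
ply 4, O at XOX/OXX/O.. | (2,1)=-1→XOX/OXX/OO.*; (2,2)=-1→XOX/OXX/O.O
ply 5, X at XOX/OXX/OO. | (2,2)=+1→XOX/OXX/OOX*
ply 6: XOX/OXX/OOX is terminal -1 (O); from XOX/.../O.. depth 5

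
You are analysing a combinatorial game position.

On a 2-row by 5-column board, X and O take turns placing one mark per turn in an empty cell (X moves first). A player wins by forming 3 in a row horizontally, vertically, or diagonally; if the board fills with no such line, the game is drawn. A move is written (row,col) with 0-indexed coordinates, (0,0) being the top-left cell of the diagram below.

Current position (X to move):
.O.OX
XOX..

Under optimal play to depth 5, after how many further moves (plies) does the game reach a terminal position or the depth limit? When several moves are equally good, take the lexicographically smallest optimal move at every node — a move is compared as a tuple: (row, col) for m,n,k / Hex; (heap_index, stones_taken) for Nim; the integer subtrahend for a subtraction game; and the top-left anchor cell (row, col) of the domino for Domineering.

p1 X@[.O.OX/XOX..]: (0,0)[XO.OX/XOX..]-1 (0,2)[.OXOX/XOX..]+0* (1,3)[.O.OX/XOXX.]-1 (1,4)[.O.OX/XOX.X]-1
p2 O@[.OXOX/XOX..]: (0,0)[OOXOX/XOX..]+0* (1,3)[.OXOX/XOXO.]+0 (1,4)[.OXOX/XOX.O]+0
p3 X@[OOXOX/XOX..]: (1,3)[OOXOX/XOXX.]+0* (1,4)[OOXOX/XOX.X]+0
p4 O@[OOXOX/XOXX.]: (1,4)[OOXOX/XOXXO]+0*
p5 X@[OOXOX/XOXXO] terminal +0; root [.O.OX/XOX..] d5

PV length from [.O.OX/XOX..]: 4 plies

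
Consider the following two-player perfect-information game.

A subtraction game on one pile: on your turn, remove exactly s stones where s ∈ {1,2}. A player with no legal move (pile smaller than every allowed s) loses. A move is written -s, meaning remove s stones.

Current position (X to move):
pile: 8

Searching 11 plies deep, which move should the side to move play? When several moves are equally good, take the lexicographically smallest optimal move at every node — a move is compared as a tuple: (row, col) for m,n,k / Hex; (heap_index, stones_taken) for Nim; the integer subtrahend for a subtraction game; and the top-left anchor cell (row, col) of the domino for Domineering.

X's best at [8]: -2

[8] X move#1: -1:-1/7, -2:+1/6*
[6] O move#2: -1:-1/5*, -2:-1/4
[5] X move#3: -1:-1/4, -2:+1/3*
[3] O move#4: -1:-1/2*, -2:-1/1
[2] X move#5: -1:-1/1, -2:+1/0*
[0] end (terminal -1, O#6); searched 8 to 11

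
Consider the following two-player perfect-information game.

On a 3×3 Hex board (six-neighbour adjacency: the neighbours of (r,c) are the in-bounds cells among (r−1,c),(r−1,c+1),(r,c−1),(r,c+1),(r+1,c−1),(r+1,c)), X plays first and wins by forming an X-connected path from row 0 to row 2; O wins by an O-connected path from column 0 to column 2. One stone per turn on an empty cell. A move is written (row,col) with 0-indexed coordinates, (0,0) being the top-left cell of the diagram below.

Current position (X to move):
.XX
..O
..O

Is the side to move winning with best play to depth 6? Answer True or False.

p1 X@[.XX/..O/..O]: (0,0)[XXX/..O/..O]-1 (1,0)[.XX/X.O/..O]-1 (1,1)[.XX/.XO/..O]+1* (2,0)[.XX/..O/X.O]+1 (2,1)[.XX/..O/.XO]-1
p2 O@[.XX/.XO/..O]: (0,0)[OXX/.XO/..O]-1* (1,0)[.XX/OXO/..O]-1 (2,0)[.XX/.XO/O.O]-1 (2,1)[.XX/.XO/.OO]-1
p3 X@[OXX/.XO/..O]: (1,0)[OXX/XXO/..O]+1* (2,0)[OXX/.XO/X.O]+1 (2,1)[OXX/.XO/.XO]+1
p4 O@[OXX/XXO/..O]: (2,0)[OXX/XXO/O.O]-1* (2,1)[OXX/XXO/.OO]-1
p5 X@[OXX/XXO/O.O]: (2,1)[OXX/XXO/OXO]+1*
p6 O@[OXX/XXO/OXO] terminal -1; root [.XX/..O/..O] d6

X winning at [.XX/..O/..O]: True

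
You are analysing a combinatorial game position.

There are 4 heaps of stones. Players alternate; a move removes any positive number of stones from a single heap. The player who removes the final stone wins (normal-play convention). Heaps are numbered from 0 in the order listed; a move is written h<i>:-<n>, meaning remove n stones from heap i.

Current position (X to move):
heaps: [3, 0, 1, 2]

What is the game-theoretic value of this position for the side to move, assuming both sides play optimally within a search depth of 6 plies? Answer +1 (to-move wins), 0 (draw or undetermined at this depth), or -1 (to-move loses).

value((3,0,1,2), X) = -1

p1 X@[(3,0,1,2)]: h0:-1[(2,0,1,2)]-1* h0:-2[(1,0,1,2)]-1 h0:-3[(0,0,1,2)]-1 h2:-1[(3,0,0,2)]-1 h3:-1[(3,0,1,1)]-1 h3:-2[(3,0,1,0)]-1
p2 O@[(2,0,1,2)]: h0:-1[(1,0,1,2)]-1 h0:-2[(0,0,1,2)]-1 h2:-1[(2,0,0,2)]+1* h3:-1[(2,0,1,1)]-1 h3:-2[(2,0,1,0)]-1
p3 X@[(2,0,0,2)]: h0:-1[(1,0,0,2)]-1* h0:-2[(0,0,0,2)]-1 h3:-1[(2,0,0,1)]-1 h3:-2[(2,0,0,0)]-1
p4 O@[(1,0,0,2)]: h0:-1[(0,0,0,2)]-1 h3:-1[(1,0,0,1)]+1* h3:-2[(1,0,0,0)]-1
p5 X@[(1,0,0,1)]: h0:-1[(0,0,0,1)]-1* h3:-1[(1,0,0,0)]-1
p6 O@[(0,0,0,1)]: h3:-1[(0,0,0,0)]+1*
p7 X@[(0,0,0,0)] terminal -1; root [(3,0,1,2)] d6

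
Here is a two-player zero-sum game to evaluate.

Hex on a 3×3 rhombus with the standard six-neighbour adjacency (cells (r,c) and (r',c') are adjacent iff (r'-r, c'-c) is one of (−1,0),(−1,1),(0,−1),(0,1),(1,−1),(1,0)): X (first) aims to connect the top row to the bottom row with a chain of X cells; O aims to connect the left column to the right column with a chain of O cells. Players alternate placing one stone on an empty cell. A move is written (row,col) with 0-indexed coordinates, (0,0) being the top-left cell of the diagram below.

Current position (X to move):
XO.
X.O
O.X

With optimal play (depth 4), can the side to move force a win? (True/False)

ply 1, X at XO./X.O/O.X | (0,2)=-1→XOX/X.O/O.X*; (1,1)=-1→XO./XXO/O.X; (2,1)=-1→XO./X.O/OXX
ply 2, O at XOX/X.O/O.X | (1,1)=+1→XOX/XOO/O.X*; (2,1)=+1→XOX/X.O/OOX
ply 3: XOX/XOO/O.X is terminal -1 (X); from XO./X.O/O.X depth 4

X winning at [XO./X.O/O.X]: False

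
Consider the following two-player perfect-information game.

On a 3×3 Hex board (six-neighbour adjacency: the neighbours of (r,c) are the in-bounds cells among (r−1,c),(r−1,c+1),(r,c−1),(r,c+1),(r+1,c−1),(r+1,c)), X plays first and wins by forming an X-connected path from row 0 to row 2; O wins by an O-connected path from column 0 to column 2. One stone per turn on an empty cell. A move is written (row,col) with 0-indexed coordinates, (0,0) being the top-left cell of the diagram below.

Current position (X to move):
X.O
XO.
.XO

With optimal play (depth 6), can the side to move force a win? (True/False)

X winning at [X.O/XO./.XO]: True

p1 X@[X.O/XO./.XO]: (0,1)[XXO/XO./.XO]-1 (1,2)[X.O/XOX/.XO]-1 (2,0)[X.O/XO./XXO]+1*
p2 O@[X.O/XO./XXO] terminal -1; root [X.O/XO./.XO] d6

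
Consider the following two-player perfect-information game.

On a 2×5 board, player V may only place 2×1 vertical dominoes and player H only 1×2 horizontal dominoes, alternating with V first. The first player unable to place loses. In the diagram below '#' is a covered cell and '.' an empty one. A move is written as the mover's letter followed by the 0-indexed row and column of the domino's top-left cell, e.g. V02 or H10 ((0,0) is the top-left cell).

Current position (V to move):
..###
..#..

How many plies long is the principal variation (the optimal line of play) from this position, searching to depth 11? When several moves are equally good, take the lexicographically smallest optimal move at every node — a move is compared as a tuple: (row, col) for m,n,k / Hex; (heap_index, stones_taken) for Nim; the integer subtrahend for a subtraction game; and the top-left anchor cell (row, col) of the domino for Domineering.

PV length from [..###/..#..]: 3 plies

ply 1, V at ..###/..#.. | V00=+1→#.###/#.#..*; V01=+1→.####/.##..
ply 2, H at #.###/#.#.. | H13=-1→#.###/#.###*
ply 3, V at #.###/#.### | V01=+1→#####/#####*
ply 4: #####/##### is terminal -1 (H); from ..###/..#.. depth 11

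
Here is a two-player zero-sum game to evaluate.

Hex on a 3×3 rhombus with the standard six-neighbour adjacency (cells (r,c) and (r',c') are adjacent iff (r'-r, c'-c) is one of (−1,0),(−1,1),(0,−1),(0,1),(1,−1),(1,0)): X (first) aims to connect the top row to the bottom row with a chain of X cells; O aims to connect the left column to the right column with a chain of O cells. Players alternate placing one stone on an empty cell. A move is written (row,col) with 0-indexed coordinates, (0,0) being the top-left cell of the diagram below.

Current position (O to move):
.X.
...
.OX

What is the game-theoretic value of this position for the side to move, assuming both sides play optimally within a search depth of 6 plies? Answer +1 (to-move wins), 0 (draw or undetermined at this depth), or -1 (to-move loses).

value(.X./.../.OX, O) = +1

[.X./.../.OX] O move#1: (0,0):-1/OX./.../.OX, (0,2):-1/.XO/.../.OX, (1,0):-1/.X./O../.OX, (1,1):+1/.X./.O./.OX*, (1,2):-1/.X./..O/.OX, (2,0):-1/.X./.../OOX
[.X./.O./.OX] X move#2: (0,0):-1/XX./.O./.OX*, (0,2):-1/.XX/.O./.OX, (1,0):-1/.X./XO./.OX, (1,2):-1/.X./.OX/.OX, (2,0):-1/.X./.O./XOX
[XX./.O./.OX] O move#3: (0,2):+1/XXO/.O./.OX*, (1,0):+1/XX./OO./.OX, (1,2):+1/XX./.OO/.OX, (2,0):+1/XX./.O./OOX
[XXO/.O./.OX] X move#4: (1,0):-1/XXO/XO./.OX*, (1,2):-1/XXO/.OX/.OX, (2,0):-1/XXO/.O./XOX
[XXO/XO./.OX] O move#5: (1,2):-1/XXO/XOO/.OX, (2,0):+1/XXO/XO./OOX*
[XXO/XO./OOX] end (terminal -1, X#6); searched .X./.../.OX to 6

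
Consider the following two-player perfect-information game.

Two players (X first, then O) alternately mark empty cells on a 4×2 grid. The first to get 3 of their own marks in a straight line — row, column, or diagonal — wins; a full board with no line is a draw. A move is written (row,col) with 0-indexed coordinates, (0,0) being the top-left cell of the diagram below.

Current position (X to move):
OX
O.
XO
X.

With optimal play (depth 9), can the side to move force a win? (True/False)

X winning at [OX/O./XO/X.]: False

p1 X@[OX/O./XO/X.]: (1,1)[OX/OX/XO/X.]+0* (3,1)[OX/O./XO/XX]+0
p2 O@[OX/OX/XO/X.]: (3,1)[OX/OX/XO/XO]+0*
p3 X@[OX/OX/XO/XO] terminal +0; root [OX/O./XO/X.] d9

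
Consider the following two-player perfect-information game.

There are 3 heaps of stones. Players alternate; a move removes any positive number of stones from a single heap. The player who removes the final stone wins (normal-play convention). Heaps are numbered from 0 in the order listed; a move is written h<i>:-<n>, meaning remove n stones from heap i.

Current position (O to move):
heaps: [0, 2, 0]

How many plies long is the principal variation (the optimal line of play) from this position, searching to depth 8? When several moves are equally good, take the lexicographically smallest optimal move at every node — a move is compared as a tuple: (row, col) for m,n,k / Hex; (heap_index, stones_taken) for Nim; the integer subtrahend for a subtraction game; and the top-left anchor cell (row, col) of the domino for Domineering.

PV length from [(0,2,0)]: 1 ply

ply 1, O at (0,2,0) | h1:-1=-1→(0,1,0); h1:-2=+1→(0,0,0)*
ply 2: (0,0,0) is terminal -1 (X); from (0,2,0) depth 8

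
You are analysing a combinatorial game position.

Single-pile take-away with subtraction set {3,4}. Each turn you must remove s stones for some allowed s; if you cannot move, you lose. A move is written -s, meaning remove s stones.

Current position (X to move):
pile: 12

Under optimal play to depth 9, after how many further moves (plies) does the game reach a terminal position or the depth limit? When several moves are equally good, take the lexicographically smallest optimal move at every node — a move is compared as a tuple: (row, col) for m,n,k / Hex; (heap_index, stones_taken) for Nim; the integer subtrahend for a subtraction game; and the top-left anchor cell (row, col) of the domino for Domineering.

p1 X@[12]: -3[9]+1* -4[8]+1
p2 O@[9]: -3[6]-1* -4[5]-1
p3 X@[6]: -3[3]-1 -4[2]+1*
p4 O@[2] terminal -1; root [12] d9

PV length from [12]: 3 plies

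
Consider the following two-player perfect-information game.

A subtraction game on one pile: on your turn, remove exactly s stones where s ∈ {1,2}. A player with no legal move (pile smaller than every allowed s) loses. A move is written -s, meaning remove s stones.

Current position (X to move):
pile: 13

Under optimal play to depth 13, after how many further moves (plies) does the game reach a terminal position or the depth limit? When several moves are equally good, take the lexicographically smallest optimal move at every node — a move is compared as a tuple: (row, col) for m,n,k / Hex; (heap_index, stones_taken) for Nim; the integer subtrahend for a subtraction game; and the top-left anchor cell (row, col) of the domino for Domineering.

PV length from [13]: 9 plies

ply 1, X at 13 | -1=+1→12*; -2=-1→11
ply 2, O at 12 | -1=-1→11*; -2=-1→10
ply 3, X at 11 | -1=-1→10; -2=+1→9*
ply 4, O at 9 | -1=-1→8*; -2=-1→7
ply 5, X at 8 | -1=-1→7; -2=+1→6*
ply 6, O at 6 | -1=-1→5*; -2=-1→4
ply 7, X at 5 | -1=-1→4; -2=+1→3*
ply 8, O at 3 | -1=-1→2*; -2=-1→1
ply 9, X at 2 | -1=-1→1; -2=+1→0*
ply 10: 0 is terminal -1 (O); from 13 depth 13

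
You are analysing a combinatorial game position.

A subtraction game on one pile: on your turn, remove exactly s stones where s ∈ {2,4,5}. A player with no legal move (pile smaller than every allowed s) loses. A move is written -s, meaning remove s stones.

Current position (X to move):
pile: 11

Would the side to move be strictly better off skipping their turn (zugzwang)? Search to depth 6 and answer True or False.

zugzwang(11, X) = False

[11] X move#1: -2:-1/9, -4:+1/7*, -5:-1/6
[7] O move#2: -2:-1/5*, -4:-1/3, -5:-1/2
[5] X move#3: -2:-1/3, -4:+1/1*, -5:+1/0
[1] end (terminal -1, O#4); searched 11 to 6
suppose X passes — search the same position with O to move:
pass> [11] O move#1: -2:-1/9, -4:+1/7*, -5:-1/6
pass> [7] X move#2: -2:-1/5*, -4:-1/3, -5:-1/2
pass> [5] O move#3: -2:-1/3, -4:+1/1*, -5:+1/0
pass> [1] end (terminal -1, X#4); searched 11 to 6
for X: play +1, pass -1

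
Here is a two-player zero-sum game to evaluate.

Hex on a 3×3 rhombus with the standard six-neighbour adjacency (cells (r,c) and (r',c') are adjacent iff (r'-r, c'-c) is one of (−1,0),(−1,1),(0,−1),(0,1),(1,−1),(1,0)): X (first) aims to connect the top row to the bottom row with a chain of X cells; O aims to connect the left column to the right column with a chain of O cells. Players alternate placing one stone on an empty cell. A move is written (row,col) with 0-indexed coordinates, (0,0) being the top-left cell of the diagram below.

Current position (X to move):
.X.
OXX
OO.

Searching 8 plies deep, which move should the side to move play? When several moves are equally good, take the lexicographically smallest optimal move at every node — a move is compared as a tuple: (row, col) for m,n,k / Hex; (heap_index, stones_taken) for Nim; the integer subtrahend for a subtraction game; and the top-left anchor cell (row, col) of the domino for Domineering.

ply 1, X at .X./OXX/OO. | (0,0)=-1→XX./OXX/OO.; (0,2)=-1→.XX/OXX/OO.; (2,2)=+1→.X./OXX/OOX*
ply 2: .X./OXX/OOX is terminal -1 (O); from .X./OXX/OO. depth 8

X's best at [.X./OXX/OO.]: (2,2)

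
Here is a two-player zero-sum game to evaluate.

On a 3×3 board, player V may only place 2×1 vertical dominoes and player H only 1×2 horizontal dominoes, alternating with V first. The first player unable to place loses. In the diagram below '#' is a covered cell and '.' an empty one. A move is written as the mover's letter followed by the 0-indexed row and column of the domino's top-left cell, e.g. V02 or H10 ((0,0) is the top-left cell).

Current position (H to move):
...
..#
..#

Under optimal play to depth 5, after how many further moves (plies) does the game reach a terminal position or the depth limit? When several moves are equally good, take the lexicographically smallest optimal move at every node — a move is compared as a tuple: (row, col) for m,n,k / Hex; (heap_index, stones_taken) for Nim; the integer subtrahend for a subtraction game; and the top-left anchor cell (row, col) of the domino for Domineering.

p1 H@[.../..#/..#]: H00[##./..#/..#]-1 H01[.##/..#/..#]-1 H10[.../###/..#]+1* H20[.../..#/###]-1
p2 V@[.../###/..#] terminal -1; root [.../..#/..#] d5

PV length from [.../..#/..#]: 1 ply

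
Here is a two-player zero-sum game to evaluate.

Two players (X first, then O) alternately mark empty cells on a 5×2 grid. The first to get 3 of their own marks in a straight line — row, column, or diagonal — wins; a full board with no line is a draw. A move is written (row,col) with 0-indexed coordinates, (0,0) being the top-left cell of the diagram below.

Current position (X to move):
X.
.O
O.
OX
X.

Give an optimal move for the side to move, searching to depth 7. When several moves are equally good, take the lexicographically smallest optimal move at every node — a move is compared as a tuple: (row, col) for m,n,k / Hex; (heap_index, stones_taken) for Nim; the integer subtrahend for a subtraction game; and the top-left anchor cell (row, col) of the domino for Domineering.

X's best at [X./.O/O./OX/X.]: (1,0)

p1 X@[X./.O/O./OX/X.]: (0,1)[XX/.O/O./OX/X.]-1 (1,0)[X./XO/O./OX/X.]+0* (2,1)[X./.O/OX/OX/X.]-1 (4,1)[X./.O/O./OX/XX]-1
p2 O@[X./XO/O./OX/X.]: (0,1)[XO/XO/O./OX/X.]+0* (2,1)[X./XO/OO/OX/X.]+0 (4,1)[X./XO/O./OX/XO]+0
p3 X@[XO/XO/O./OX/X.]: (2,1)[XO/XO/OX/OX/X.]+0* (4,1)[XO/XO/O./OX/XX]-1
p4 O@[XO/XO/OX/OX/X.]: (4,1)[XO/XO/OX/OX/XO]+0*
p5 X@[XO/XO/OX/OX/XO] terminal +0; root [X./.O/O./OX/X.] d7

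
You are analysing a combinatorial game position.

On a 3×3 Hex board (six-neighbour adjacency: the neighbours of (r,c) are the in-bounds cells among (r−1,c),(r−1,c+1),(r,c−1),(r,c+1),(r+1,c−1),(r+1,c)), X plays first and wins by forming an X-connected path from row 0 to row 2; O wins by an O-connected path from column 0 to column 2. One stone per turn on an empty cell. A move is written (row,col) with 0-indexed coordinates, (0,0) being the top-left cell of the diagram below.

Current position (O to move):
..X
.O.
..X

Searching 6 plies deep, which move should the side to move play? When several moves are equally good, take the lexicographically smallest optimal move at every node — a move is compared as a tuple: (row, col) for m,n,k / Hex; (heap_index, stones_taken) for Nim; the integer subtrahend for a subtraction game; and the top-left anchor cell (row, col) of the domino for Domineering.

ply 1, O at ..X/.O./..X | (0,0)=-1→O.X/.O./..X; (0,1)=-1→.OX/.O./..X; (1,0)=-1→..X/OO./..X; (1,2)=+1→..X/.OO/..X*; (2,0)=-1→..X/.O./O.X; (2,1)=-1→..X/.O./.OX
ply 2, X at ..X/.OO/..X | (0,0)=-1→X.X/.OO/..X*; (0,1)=-1→.XX/.OO/..X; (1,0)=-1→..X/XOO/..X; (2,0)=-1→..X/.OO/X.X; (2,1)=-1→..X/.OO/.XX
ply 3, O at X.X/.OO/..X | (0,1)=+1→XOX/.OO/..X*; (1,0)=+1→X.X/OOO/..X; (2,0)=+1→X.X/.OO/O.X; (2,1)=+1→X.X/.OO/.OX
ply 4, X at XOX/.OO/..X | (1,0)=-1→XOX/XOO/..X*; (2,0)=-1→XOX/.OO/X.X; (2,1)=-1→XOX/.OO/.XX
ply 5, O at XOX/XOO/..X | (2,0)=+1→XOX/XOO/O.X*; (2,1)=-1→XOX/XOO/.OX
ply 6: XOX/XOO/O.X is terminal -1 (X); from ..X/.O./..X depth 6

O's best at [..X/.O./..X]: (1,2)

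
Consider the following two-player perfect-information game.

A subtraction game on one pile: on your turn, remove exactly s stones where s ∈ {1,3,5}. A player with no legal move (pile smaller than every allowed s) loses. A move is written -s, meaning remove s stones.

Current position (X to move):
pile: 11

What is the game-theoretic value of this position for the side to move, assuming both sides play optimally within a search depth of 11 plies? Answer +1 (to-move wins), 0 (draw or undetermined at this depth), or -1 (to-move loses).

value(11, X) = +1

p1 X@[11]: -1[10]+1* -3[8]+1 -5[6]+1
p2 O@[10]: -1[9]-1* -3[7]-1 -5[5]-1
p3 X@[9]: -1[8]+1* -3[6]+1 -5[4]+1
p4 O@[8]: -1[7]-1* -3[5]-1 -5[3]-1
p5 X@[7]: -1[6]+1* -3[4]+1 -5[2]+1
p6 O@[6]: -1[5]-1* -3[3]-1 -5[1]-1
p7 X@[5]: -1[4]+1* -3[2]+1 -5[0]+1
p8 O@[4]: -1[3]-1* -3[1]-1
p9 X@[3]: -1[2]+1* -3[0]+1
p10 O@[2]: -1[1]-1*
p11 X@[1]: -1[0]+1*
p12 O@[0] terminal -1; root [11] d11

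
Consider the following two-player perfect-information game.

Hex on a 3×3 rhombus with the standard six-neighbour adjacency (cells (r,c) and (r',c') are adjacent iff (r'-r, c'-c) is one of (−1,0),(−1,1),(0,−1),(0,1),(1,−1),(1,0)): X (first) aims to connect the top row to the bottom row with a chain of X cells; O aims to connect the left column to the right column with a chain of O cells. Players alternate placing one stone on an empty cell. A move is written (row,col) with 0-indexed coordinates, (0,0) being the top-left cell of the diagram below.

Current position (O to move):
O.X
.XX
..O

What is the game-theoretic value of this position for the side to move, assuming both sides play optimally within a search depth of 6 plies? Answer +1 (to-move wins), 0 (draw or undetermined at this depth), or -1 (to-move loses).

value(O.X/.XX/..O, O) = -1

[O.X/.XX/..O] O move#1: (0,1):-1/OOX/.XX/..O*, (1,0):-1/O.X/OXX/..O, (2,0):-1/O.X/.XX/O.O, (2,1):-1/O.X/.XX/.OO
[OOX/.XX/..O] X move#2: (1,0):+1/OOX/XXX/..O*, (2,0):+1/OOX/.XX/X.O, (2,1):+1/OOX/.XX/.XO
[OOX/XXX/..O] O move#3: (2,0):-1/OOX/XXX/O.O*, (2,1):-1/OOX/XXX/.OO
[OOX/XXX/O.O] X move#4: (2,1):+1/OOX/XXX/OXO*
[OOX/XXX/OXO] end (terminal -1, O#5); searched O.X/.XX/..O to 6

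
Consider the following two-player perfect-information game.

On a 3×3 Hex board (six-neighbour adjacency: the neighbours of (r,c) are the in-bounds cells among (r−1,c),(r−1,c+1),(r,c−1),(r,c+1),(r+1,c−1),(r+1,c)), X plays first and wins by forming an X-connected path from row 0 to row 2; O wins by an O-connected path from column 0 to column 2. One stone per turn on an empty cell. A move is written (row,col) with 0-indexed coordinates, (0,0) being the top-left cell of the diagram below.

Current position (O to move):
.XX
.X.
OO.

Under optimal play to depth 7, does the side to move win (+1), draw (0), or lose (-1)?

value(.XX/.X./OO., O) = +1

[.XX/.X./OO.] O move#1: (0,0):+1/OXX/.X./OO.*, (1,0):+1/.XX/OX./OO., (1,2):+1/.XX/.XO/OO., (2,2):+1/.XX/.X./OOO
[OXX/.X./OO.] X move#2: (1,0):-1/OXX/XX./OO.*, (1,2):-1/OXX/.XX/OO., (2,2):-1/OXX/.X./OOX
[OXX/XX./OO.] O move#3: (1,2):+1/OXX/XXO/OO.*, (2,2):+1/OXX/XX./OOO
[OXX/XXO/OO.] end (terminal -1, X#4); searched .XX/.X./OO. to 7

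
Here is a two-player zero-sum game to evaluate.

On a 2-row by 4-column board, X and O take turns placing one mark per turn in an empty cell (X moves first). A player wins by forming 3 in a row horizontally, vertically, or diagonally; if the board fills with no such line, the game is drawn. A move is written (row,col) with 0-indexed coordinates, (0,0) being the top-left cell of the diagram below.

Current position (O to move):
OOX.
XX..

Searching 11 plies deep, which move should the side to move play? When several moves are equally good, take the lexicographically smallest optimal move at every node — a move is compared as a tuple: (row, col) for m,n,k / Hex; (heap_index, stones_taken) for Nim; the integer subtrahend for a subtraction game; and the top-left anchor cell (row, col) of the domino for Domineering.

[OOX./XX..] O move#1: (0,3):-1/OOXO/XX.., (1,2):+0/OOX./XXO.*, (1,3):-1/OOX./XX.O
[OOX./XXO.] X move#2: (0,3):+0/OOXX/XXO.*, (1,3):+0/OOX./XXOX
[OOXX/XXO.] O move#3: (1,3):+0/OOXX/XXOO*
[OOXX/XXOO] end (terminal +0, X#4); searched OOX./XX.. to 11

O's best at [OOX./XX..]: (1,2)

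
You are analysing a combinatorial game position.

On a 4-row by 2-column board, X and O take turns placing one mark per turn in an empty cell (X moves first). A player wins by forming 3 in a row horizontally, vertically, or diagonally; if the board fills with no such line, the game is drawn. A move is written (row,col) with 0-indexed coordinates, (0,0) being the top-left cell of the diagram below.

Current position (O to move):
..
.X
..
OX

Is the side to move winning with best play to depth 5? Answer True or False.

ply 1, O at ../.X/../OX | (0,0)=-1→O./.X/../OX; (0,1)=-1→.O/.X/../OX; (1,0)=-1→../OX/../OX; (2,0)=-1→../.X/O./OX; (2,1)=+0→../.X/.O/OX*
ply 2, X at ../.X/.O/OX | (0,0)=+0→X./.X/.O/OX*; (0,1)=+0→.X/.X/.O/OX; (1,0)=+0→../XX/.O/OX; (2,0)=+0→../.X/XO/OX
ply 3, O at X./.X/.O/OX | (0,1)=+0→XO/.X/.O/OX*; (1,0)=+0→X./OX/.O/OX; (2,0)=+0→X./.X/OO/OX
ply 4, X at XO/.X/.O/OX | (1,0)=+0→XO/XX/.O/OX*; (2,0)=+0→XO/.X/XO/OX
ply 5, O at XO/XX/.O/OX | (2,0)=+0→XO/XX/OO/OX*
ply 6: XO/XX/OO/OX is terminal +0 (X); from ../.X/../OX depth 5

O winning at [../.X/../OX]: False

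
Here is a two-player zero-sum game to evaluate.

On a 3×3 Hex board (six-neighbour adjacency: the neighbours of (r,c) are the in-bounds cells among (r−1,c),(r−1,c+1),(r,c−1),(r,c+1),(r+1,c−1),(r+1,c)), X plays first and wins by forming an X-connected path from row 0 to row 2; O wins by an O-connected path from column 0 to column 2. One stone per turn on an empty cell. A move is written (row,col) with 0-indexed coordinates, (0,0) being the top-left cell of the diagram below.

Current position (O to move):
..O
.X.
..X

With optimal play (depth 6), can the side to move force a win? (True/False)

O winning at [..O/.X./..X]: True

[..O/.X./..X] O move#1: (0,0):-1/O.O/.X./..X, (0,1):+1/.OO/.X./..X*, (1,0):-1/..O/OX./..X, (1,2):-1/..O/.XO/..X, (2,0):-1/..O/.X./O.X, (2,1):-1/..O/.X./.OX
[.OO/.X./..X] X move#2: (0,0):-1/XOO/.X./..X*, (1,0):-1/.OO/XX./..X, (1,2):-1/.OO/.XX/..X, (2,0):-1/.OO/.X./X.X, (2,1):-1/.OO/.X./.XX
[XOO/.X./..X] O move#3: (1,0):+1/XOO/OX./..X*, (1,2):-1/XOO/.XO/..X, (2,0):-1/XOO/.X./O.X, (2,1):-1/XOO/.X./.OX
[XOO/OX./..X] end (terminal -1, X#4); searched ..O/.X./..X to 6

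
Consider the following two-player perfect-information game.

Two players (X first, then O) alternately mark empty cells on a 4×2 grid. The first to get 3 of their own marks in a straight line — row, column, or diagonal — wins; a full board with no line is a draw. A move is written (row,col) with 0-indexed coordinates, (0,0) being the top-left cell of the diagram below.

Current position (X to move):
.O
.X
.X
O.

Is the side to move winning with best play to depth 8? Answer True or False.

[.O/.X/.X/O.] X move#1: (0,0):+0/XO/.X/.X/O., (1,0):+0/.O/XX/.X/O., (2,0):+0/.O/.X/XX/O., (3,1):+1/.O/.X/.X/OX*
[.O/.X/.X/OX] end (terminal -1, O#2); searched .O/.X/.X/O. to 8

X winning at [.O/.X/.X/O.]: True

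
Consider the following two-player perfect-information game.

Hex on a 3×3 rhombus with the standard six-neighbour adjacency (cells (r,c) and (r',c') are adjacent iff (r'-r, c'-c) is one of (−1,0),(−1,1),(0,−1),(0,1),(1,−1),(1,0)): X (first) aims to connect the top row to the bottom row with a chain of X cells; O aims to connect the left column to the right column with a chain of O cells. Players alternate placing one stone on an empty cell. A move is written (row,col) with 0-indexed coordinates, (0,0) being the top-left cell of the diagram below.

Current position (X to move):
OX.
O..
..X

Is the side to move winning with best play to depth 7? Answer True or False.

[OX./O../..X] X move#1: (0,2):+1/OXX/O../..X*, (1,1):+1/OX./OX./..X, (1,2):+1/OX./O.X/..X, (2,0):-1/OX./O../X.X, (2,1):-1/OX./O../.XX
[OXX/O../..X] O move#2: (1,1):-1/OXX/OO./..X*, (1,2):-1/OXX/O.O/..X, (2,0):-1/OXX/O../O.X, (2,1):-1/OXX/O../.OX
[OXX/OO./..X] X move#3: (1,2):+1/OXX/OOX/..X*, (2,0):-1/OXX/OO./X.X, (2,1):-1/OXX/OO./.XX
[OXX/OOX/..X] end (terminal -1, O#4); searched OX./O../..X to 7

X winning at [OX./O../..X]: True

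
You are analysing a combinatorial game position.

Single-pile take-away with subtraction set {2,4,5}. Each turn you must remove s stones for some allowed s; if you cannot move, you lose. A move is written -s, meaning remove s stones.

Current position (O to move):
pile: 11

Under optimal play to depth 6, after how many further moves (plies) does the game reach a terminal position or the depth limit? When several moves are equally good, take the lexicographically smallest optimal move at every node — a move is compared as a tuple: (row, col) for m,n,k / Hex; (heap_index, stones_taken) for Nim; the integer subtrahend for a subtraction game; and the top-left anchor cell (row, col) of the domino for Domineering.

PV length from [11]: 3 plies

[11] O move#1: -2:-1/9, -4:+1/7*, -5:-1/6
[7] X move#2: -2:-1/5*, -4:-1/3, -5:-1/2
[5] O move#3: -2:-1/3, -4:+1/1*, -5:+1/0
[1] end (terminal -1, X#4); searched 11 to 6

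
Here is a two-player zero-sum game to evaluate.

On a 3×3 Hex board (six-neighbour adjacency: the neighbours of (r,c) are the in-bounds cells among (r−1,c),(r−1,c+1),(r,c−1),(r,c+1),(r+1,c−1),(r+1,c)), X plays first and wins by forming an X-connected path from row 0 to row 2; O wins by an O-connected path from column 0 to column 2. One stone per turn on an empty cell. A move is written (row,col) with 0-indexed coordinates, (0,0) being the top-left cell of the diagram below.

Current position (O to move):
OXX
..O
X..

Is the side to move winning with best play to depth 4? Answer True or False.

ply 1, O at OXX/..O/X.. | (1,0)=-1→OXX/O.O/X..*; (1,1)=-1→OXX/.OO/X..; (2,1)=-1→OXX/..O/XO.; (2,2)=-1→OXX/..O/X.O
ply 2, X at OXX/O.O/X.. | (1,1)=+1→OXX/OXO/X..*; (2,1)=-1→OXX/O.O/XX.; (2,2)=-1→OXX/O.O/X.X
ply 3: OXX/OXO/X.. is terminal -1 (O); from OXX/..O/X.. depth 4

O winning at [OXX/..O/X..]: False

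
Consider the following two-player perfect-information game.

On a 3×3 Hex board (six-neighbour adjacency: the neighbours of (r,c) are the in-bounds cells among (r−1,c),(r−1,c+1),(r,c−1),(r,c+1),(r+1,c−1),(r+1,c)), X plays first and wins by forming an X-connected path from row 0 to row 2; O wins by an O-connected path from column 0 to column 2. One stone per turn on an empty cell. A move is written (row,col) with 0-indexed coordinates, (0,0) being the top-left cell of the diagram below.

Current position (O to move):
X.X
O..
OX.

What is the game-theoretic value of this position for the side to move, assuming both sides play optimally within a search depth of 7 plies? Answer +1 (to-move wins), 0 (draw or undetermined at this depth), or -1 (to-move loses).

p1 O@[X.X/O../OX.]: (0,1)[XOX/O../OX.]-1* (1,1)[X.X/OO./OX.]-1 (1,2)[X.X/O.O/OX.]-1 (2,2)[X.X/O../OXO]-1
p2 X@[XOX/O../OX.]: (1,1)[XOX/OX./OX.]+1* (1,2)[XOX/O.X/OX.]+1 (2,2)[XOX/O../OXX]+1
p3 O@[XOX/OX./OX.] terminal -1; root [X.X/O../OX.] d7

value(X.X/O../OX., O) = -1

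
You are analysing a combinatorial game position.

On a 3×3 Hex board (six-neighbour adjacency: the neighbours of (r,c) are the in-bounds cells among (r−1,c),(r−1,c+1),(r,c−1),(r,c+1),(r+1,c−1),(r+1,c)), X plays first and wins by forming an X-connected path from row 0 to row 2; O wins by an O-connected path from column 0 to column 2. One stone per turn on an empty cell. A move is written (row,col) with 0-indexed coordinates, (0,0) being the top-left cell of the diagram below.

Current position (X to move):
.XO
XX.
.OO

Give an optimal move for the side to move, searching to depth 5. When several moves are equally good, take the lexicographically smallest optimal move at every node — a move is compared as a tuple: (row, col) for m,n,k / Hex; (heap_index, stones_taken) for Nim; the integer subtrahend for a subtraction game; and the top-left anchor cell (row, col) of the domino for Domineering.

X's best at [.XO/XX./.OO]: (2,0)

[.XO/XX./.OO] X move#1: (0,0):-1/XXO/XX./.OO, (1,2):-1/.XO/XXX/.OO, (2,0):+1/.XO/XX./XOO*
[.XO/XX./XOO] end (terminal -1, O#2); searched .XO/XX./.OO to 5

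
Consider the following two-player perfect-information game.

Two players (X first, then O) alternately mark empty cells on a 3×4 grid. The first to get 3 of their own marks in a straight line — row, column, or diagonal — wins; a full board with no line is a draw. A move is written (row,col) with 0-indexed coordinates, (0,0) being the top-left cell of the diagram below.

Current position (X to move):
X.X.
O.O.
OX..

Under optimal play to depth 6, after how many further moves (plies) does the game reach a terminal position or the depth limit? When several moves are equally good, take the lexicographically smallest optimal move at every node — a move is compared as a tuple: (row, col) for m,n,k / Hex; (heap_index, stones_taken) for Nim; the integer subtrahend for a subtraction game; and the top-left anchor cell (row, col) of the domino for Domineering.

PV length from [X.X./O.O./OX..]: 1 ply

ply 1, X at X.X./O.O./OX.. | (0,1)=+1→XXX./O.O./OX..*; (0,3)=-1→X.XX/O.O./OX..; (1,1)=+1→X.X./OXO./OX..; (1,3)=-1→X.X./O.OX/OX..; (2,2)=-1→X.X./O.O./OXX.; (2,3)=-1→X.X./O.O./OX.X
ply 2: XXX./O.O./OX.. is terminal -1 (O); from X.X./O.O./OX.. depth 6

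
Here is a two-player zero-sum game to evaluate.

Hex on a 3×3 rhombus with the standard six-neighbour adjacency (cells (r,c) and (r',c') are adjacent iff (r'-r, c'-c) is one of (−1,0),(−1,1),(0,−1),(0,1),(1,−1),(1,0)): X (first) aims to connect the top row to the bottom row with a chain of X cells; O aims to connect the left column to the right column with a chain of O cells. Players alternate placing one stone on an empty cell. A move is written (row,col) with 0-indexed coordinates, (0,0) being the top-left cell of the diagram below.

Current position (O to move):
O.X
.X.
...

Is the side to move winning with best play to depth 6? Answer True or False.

[O.X/.X./...] O move#1: (0,1):-1/OOX/.X./...*, (1,0):-1/O.X/OX./..., (1,2):-1/O.X/.XO/..., (2,0):-1/O.X/.X./O.., (2,1):-1/O.X/.X./.O., (2,2):-1/O.X/.X./..O
[OOX/.X./...] X move#2: (1,0):+1/OOX/XX./...*, (1,2):+1/OOX/.XX/..., (2,0):+1/OOX/.X./X.., (2,1):+1/OOX/.X./.X., (2,2):+1/OOX/.X./..X
[OOX/XX./...] O move#3: (1,2):-1/OOX/XXO/...*, (2,0):-1/OOX/XX./O.., (2,1):-1/OOX/XX./.O., (2,2):-1/OOX/XX./..O
[OOX/XXO/...] X move#4: (2,0):+1/OOX/XXO/X..*, (2,1):+1/OOX/XXO/.X., (2,2):+1/OOX/XXO/..X
[OOX/XXO/X..] end (terminal -1, O#5); searched O.X/.X./... to 6

O winning at [O.X/.X./...]: False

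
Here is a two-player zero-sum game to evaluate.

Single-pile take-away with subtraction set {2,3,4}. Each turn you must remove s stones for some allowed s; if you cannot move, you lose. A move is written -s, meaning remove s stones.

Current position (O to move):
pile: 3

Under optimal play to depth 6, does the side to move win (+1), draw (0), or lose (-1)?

value(3, O) = +1

ply 1, O at 3 | -2=+1→1*; -3=+1→0
ply 2: 1 is terminal -1 (X); from 3 depth 6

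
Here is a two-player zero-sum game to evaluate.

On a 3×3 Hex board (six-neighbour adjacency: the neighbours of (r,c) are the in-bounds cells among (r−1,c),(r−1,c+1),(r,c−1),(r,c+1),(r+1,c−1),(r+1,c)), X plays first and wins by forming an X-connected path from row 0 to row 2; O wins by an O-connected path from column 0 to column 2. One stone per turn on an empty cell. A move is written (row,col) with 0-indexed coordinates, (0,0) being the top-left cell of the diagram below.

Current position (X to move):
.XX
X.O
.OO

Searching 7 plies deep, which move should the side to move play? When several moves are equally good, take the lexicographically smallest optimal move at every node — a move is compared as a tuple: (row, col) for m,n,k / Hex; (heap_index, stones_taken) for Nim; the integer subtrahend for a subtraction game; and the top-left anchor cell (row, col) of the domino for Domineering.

p1 X@[.XX/X.O/.OO]: (0,0)[XXX/X.O/.OO]-1 (1,1)[.XX/XXO/.OO]-1 (2,0)[.XX/X.O/XOO]+1*
p2 O@[.XX/X.O/XOO] terminal -1; root [.XX/X.O/.OO] d7

X's best at [.XX/X.O/.OO]: (2,0)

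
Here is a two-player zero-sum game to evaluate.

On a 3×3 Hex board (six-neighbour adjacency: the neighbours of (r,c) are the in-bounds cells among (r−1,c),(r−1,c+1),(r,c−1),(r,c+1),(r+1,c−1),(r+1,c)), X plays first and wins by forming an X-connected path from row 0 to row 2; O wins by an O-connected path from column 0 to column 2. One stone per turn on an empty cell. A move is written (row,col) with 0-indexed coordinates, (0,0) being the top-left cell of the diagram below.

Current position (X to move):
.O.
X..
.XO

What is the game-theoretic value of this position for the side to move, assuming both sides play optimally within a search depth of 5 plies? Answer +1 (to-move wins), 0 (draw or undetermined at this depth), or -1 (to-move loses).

value(.O./X../.XO, X) = +1

ply 1, X at .O./X../.XO | (0,0)=+1→XO./X../.XO*; (0,2)=+1→.OX/X../.XO; (1,1)=+1→.O./XX./.XO; (1,2)=+1→.O./X.X/.XO; (2,0)=+1→.O./X../XXO
ply 2, O at XO./X../.XO | (0,2)=-1→XOO/X../.XO*; (1,1)=-1→XO./XO./.XO; (1,2)=-1→XO./X.O/.XO; (2,0)=-1→XO./X../OXO
ply 3, X at XOO/X../.XO | (1,1)=+1→XOO/XX./.XO*; (1,2)=+1→XOO/X.X/.XO; (2,0)=+1→XOO/X../XXO
ply 4: XOO/XX./.XO is terminal -1 (O); from .O./X../.XO depth 5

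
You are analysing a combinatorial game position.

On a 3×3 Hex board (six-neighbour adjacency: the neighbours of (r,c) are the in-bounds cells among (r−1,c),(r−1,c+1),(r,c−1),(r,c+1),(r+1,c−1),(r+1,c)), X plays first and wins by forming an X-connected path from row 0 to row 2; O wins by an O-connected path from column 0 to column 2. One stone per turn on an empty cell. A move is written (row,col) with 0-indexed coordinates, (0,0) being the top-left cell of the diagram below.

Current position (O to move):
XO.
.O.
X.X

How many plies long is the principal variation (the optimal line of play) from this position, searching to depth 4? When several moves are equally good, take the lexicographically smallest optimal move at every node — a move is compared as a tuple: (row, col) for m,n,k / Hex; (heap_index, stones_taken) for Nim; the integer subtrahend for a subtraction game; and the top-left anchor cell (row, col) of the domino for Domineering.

PV length from [XO./.O./X.X]: 3 plies

p1 O@[XO./.O./X.X]: (0,2)[XOO/.O./X.X]-1 (1,0)[XO./OO./X.X]+1* (1,2)[XO./.OO/X.X]-1 (2,1)[XO./.O./XOX]-1
p2 X@[XO./OO./X.X]: (0,2)[XOX/OO./X.X]-1* (1,2)[XO./OOX/X.X]-1 (2,1)[XO./OO./XXX]-1
p3 O@[XOX/OO./X.X]: (1,2)[XOX/OOO/X.X]+1* (2,1)[XOX/OO./XOX]-1
p4 X@[XOX/OOO/X.X] terminal -1; root [XO./.O./X.X] d4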